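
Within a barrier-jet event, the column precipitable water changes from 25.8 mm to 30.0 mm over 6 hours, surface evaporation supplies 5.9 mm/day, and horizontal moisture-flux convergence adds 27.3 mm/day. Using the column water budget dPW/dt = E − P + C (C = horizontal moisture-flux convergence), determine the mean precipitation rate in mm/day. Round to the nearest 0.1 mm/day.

dPW/dt = (30.0 − 25.8) mm / (6/24 day) = +16.800 mm/day.
P = E + C − dPW/dt = 5.9 + (27.3) − (+16.800) = 16.4 mm/day.

P ≈ 16.4 mm/day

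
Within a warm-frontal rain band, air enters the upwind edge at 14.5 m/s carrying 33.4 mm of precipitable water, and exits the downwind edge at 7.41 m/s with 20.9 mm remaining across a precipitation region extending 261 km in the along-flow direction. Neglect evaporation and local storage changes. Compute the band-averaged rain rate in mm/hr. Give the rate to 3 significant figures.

R ≈ 4.54 mm/hr

Column moisture flux per unit crosswind length is F = V × PW.
Inflow: F_in = 14.5 × 33.4 = 484.3 mm·m/s
Outflow: F_out = 7.41 × 20.9 = 154.869 mm·m/s
Steady-state rate R = (F_in − F_out)/L = (484.3 − 154.869) / 261000 m = 1.262e-03 mm/s.
R = 1.262e-03 × 3600 = 4.54 mm/hr.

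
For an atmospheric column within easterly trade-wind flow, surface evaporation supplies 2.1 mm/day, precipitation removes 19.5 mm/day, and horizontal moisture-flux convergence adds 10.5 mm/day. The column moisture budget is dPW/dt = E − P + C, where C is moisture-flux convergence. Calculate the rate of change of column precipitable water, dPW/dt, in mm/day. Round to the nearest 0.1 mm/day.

dPW/dt ≈ -6.9 mm/day

dPW/dt = E − P + C = 2.1 − 19.5 + (10.5) = -6.9 mm/day.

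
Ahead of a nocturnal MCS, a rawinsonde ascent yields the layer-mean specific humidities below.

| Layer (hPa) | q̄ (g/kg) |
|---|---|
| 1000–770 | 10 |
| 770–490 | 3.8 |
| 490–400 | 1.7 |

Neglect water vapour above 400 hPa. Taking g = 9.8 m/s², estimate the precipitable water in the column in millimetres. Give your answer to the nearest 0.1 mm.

Precipitable water is the column-integrated vapour mass per unit area: PW = (1/g) Σ q̄ Δp, with q in kg/kg and Δp in Pa (1 kg/m² of water = 1 mm).
Layer 1000–770 hPa: Δp = 230 hPa = 23000 Pa, q̄ = 0.01 kg/kg → 0.01 × 23000 / 9.8 = 23.47 mm
Layer 770–490 hPa: Δp = 280 hPa = 28000 Pa, q̄ = 0.0038 kg/kg → 0.0038 × 28000 / 9.8 = 10.86 mm
Layer 490–400 hPa: Δp = 90 hPa = 9000 Pa, q̄ = 0.0017 kg/kg → 0.0017 × 9000 / 9.8 = 1.56 mm
PW = 23.47 + 10.86 + 1.56 = 35.89 ≈ 35.9 mm.

PW ≈ 35.9 mm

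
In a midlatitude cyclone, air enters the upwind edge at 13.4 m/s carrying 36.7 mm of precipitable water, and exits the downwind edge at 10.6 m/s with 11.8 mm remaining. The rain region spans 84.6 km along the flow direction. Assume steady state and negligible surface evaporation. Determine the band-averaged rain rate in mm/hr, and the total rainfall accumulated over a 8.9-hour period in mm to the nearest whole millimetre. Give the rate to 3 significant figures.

Column moisture flux per unit crosswind length is F = V × PW.
Inflow: F_in = 13.4 × 36.7 = 491.78 mm·m/s
Outflow: F_out = 10.6 × 11.8 = 125.08 mm·m/s
Steady-state rate R = (F_in − F_out)/L = (491.78 − 125.08) / 84600 m = 4.335e-03 mm/s.
R = 4.335e-03 × 3600 = 15.6 mm/hr.
Over 8.9 h: total = 15.6 × 8.9 = 138.84 ≈ 139 mm.

R ≈ 15.6 mm/hr; total ≈ 139 mm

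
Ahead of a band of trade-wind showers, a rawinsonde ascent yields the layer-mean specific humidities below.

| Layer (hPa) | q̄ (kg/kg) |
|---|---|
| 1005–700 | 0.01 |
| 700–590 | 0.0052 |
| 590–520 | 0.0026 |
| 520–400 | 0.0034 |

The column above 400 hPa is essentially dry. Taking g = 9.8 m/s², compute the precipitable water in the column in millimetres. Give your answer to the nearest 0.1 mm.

Precipitable water is the column-integrated vapour mass per unit area: PW = (1/g) Σ q̄ Δp, with q in kg/kg and Δp in Pa (1 kg/m² of water = 1 mm).
Layer 1005–700 hPa: Δp = 305 hPa = 30500 Pa, q̄ = 0.01 kg/kg → 0.01 × 30500 / 9.8 = 31.12 mm
Layer 700–590 hPa: Δp = 110 hPa = 11000 Pa, q̄ = 0.0052 kg/kg → 0.0052 × 11000 / 9.8 = 5.84 mm
Layer 590–520 hPa: Δp = 70 hPa = 7000 Pa, q̄ = 0.0026 kg/kg → 0.0026 × 7000 / 9.8 = 1.86 mm
Layer 520–400 hPa: Δp = 120 hPa = 12000 Pa, q̄ = 0.0034 kg/kg → 0.0034 × 12000 / 9.8 = 4.16 mm
PW = 31.12 + 5.84 + 1.86 + 4.16 = 42.98 ≈ 43.0 mm.

PW ≈ 43.0 mm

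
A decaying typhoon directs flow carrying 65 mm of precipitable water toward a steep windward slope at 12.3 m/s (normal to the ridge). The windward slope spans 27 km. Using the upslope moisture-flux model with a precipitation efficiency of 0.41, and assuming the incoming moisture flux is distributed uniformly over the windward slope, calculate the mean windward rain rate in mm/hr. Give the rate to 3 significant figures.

Incoming column moisture flux per unit ridge length: F = V × PW = 12.3 × 65 = 799.5 mm·m/s.
Spread over the 27 km slope with efficiency ε = 0.41: R = ε·F/W = 0.41 × 799.5 / 27000 m = 1.214e-02 mm/s.
R = 1.214e-02 × 3600 = 43.7 mm/hr.

R ≈ 43.7 mm/hr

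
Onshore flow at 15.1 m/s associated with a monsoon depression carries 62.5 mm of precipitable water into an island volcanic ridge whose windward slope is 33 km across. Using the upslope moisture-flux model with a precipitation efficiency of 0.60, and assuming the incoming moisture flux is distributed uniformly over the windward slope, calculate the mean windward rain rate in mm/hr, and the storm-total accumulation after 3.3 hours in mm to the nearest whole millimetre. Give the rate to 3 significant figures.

R ≈ 61.8 mm/hr; total ≈ 204 mm

Incoming column moisture flux per unit ridge length: F = V × PW = 15.1 × 62.5 = 943.75 mm·m/s.
Spread over the 33 km slope with efficiency ε = 0.60: R = ε·F/W = 0.60 × 943.75 / 33000 m = 1.716e-02 mm/s.
R = 1.716e-02 × 3600 = 61.8 mm/hr.
Over 3.3 h: total = 61.8 × 3.3 = 203.94 ≈ 204 mm.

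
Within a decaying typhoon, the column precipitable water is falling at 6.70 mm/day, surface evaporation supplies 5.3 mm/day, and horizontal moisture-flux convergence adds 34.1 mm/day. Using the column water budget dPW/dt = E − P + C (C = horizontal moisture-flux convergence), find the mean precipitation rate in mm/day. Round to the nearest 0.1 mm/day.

dPW/dt = -6.70 mm/day.
P = E + C − dPW/dt = 5.3 + (34.1) − (-6.70) = 46.1 mm/day.

P ≈ 46.1 mm/day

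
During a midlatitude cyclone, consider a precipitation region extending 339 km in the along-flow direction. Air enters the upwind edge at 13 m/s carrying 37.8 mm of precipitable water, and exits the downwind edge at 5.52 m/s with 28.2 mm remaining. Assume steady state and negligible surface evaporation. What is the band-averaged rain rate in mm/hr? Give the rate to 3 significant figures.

Column moisture flux per unit crosswind length is F = V × PW.
Inflow: F_in = 13 × 37.8 = 491.4 mm·m/s
Outflow: F_out = 5.52 × 28.2 = 155.664 mm·m/s
Steady-state rate R = (F_in − F_out)/L = (491.4 − 155.664) / 339000 m = 9.904e-04 mm/s.
R = 9.904e-04 × 3600 = 3.57 mm/hr.

R ≈ 3.57 mm/hr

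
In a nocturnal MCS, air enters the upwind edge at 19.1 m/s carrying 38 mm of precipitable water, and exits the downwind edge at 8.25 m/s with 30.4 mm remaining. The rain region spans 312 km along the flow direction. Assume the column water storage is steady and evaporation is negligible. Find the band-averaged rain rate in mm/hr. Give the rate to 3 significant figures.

R ≈ 5.48 mm/hr

Column moisture flux per unit crosswind length is F = V × PW.
Inflow: F_in = 19.1 × 38 = 725.8 mm·m/s
Outflow: F_out = 8.25 × 30.4 = 250.8 mm·m/s
Steady-state rate R = (F_in − F_out)/L = (725.8 − 250.8) / 312000 m = 1.522e-03 mm/s.
R = 1.522e-03 × 3600 = 5.48 mm/hr.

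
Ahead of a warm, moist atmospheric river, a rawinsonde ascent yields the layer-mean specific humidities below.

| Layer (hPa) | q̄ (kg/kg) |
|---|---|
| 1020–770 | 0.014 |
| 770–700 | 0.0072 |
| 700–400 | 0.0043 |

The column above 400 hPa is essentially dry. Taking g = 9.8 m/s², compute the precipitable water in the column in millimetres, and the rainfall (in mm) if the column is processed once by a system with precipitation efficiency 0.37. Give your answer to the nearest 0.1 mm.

Precipitable water is the column-integrated vapour mass per unit area: PW = (1/g) Σ q̄ Δp, with q in kg/kg and Δp in Pa (1 kg/m² of water = 1 mm).
Layer 1020–770 hPa: Δp = 250 hPa = 25000 Pa, q̄ = 0.014 kg/kg → 0.014 × 25000 / 9.8 = 35.71 mm
Layer 770–700 hPa: Δp = 70 hPa = 7000 Pa, q̄ = 0.0072 kg/kg → 0.0072 × 7000 / 9.8 = 5.14 mm
Layer 700–400 hPa: Δp = 300 hPa = 30000 Pa, q̄ = 0.0043 kg/kg → 0.0043 × 30000 / 9.8 = 13.16 mm
PW = 35.71 + 5.14 + 13.16 = 54.01 ≈ 54.0 mm.
Rainfall = ε × PW = 0.37 × 54.0 = 20.0 mm.

PW ≈ 54.0 mm; rainfall ≈ 20.0 mm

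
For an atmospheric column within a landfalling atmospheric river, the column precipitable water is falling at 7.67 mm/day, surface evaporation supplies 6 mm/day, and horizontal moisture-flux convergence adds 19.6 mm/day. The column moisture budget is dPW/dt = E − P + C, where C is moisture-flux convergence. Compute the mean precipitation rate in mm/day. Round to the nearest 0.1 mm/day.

P ≈ 33.3 mm/day

dPW/dt = -7.67 mm/day.
P = E + C − dPW/dt = 6 + (19.6) − (-7.67) = 33.3 mm/day.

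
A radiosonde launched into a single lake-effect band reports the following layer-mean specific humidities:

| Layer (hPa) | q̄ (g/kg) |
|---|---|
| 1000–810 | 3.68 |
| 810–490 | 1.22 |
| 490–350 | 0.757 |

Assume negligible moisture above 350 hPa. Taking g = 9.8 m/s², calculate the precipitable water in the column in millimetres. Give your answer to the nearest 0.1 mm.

PW ≈ 12.2 mm

Precipitable water is the column-integrated vapour mass per unit area: PW = (1/g) Σ q̄ Δp, with q in kg/kg and Δp in Pa (1 kg/m² of water = 1 mm).
Layer 1000–810 hPa: Δp = 190 hPa = 19000 Pa, q̄ = 0.00368 kg/kg → 0.00368 × 19000 / 9.8 = 7.13 mm
Layer 810–490 hPa: Δp = 320 hPa = 32000 Pa, q̄ = 0.00122 kg/kg → 0.00122 × 32000 / 9.8 = 3.98 mm
Layer 490–350 hPa: Δp = 140 hPa = 14000 Pa, q̄ = 0.000757 kg/kg → 0.000757 × 14000 / 9.8 = 1.08 mm
PW = 7.13 + 3.98 + 1.08 = 12.19 ≈ 12.2 mm.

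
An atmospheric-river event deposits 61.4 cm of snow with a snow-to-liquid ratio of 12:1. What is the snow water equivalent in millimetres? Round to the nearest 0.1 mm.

SWE = snow depth / ratio = 61.4 cm / 12 = 5.117 cm = 51.2 mm.

SWE ≈ 51.2 mm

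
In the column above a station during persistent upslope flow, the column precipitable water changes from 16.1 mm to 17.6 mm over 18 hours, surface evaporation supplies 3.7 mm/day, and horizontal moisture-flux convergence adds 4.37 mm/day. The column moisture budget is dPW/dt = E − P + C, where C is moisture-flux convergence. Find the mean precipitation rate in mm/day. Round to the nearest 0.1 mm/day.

P ≈ 6.1 mm/day

dPW/dt = (17.6 − 16.1) mm / (18/24 day) = +2.000 mm/day.
P = E + C − dPW/dt = 3.7 + (4.37) − (+2.000) = 6.1 mm/day.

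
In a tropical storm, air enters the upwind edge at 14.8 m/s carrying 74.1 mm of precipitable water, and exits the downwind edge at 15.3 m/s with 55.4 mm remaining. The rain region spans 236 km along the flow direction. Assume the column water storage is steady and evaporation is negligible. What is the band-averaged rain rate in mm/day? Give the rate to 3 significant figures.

Column moisture flux per unit crosswind length is F = V × PW.
Inflow: F_in = 14.8 × 74.1 = 1096.68 mm·m/s
Outflow: F_out = 15.3 × 55.4 = 847.62 mm·m/s
Steady-state rate R = (F_in − F_out)/L = (1096.68 − 847.62) / 236000 m = 1.055e-03 mm/s.
R = 1.055e-03 × 3600 × 24 = 91.2 mm/day.

R ≈ 91.2 mm/day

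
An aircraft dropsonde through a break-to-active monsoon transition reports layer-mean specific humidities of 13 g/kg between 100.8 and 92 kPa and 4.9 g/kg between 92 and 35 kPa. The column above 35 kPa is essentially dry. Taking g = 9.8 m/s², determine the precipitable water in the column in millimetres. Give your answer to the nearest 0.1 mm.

PW ≈ 40.2 mm

Precipitable water is the column-integrated vapour mass per unit area: PW = (1/g) Σ q̄ Δp, with q in kg/kg and Δp in Pa (1 kg/m² of water = 1 mm).
Layer 100.8–92 kPa: Δp = 88 hPa = 8800 Pa, q̄ = 0.013 kg/kg → 0.013 × 8800 / 9.8 = 11.67 mm
Layer 92–35 kPa: Δp = 570 hPa = 57000 Pa, q̄ = 0.0049 kg/kg → 0.0049 × 57000 / 9.8 = 28.50 mm
PW = 11.67 + 28.50 = 40.17 ≈ 40.2 mm.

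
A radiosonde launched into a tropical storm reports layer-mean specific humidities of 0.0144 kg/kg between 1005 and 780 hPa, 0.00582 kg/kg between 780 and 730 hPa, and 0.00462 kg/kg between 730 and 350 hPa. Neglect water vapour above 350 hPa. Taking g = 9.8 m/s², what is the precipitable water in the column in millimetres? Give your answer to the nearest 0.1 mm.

PW ≈ 53.9 mm

Precipitable water is the column-integrated vapour mass per unit area: PW = (1/g) Σ q̄ Δp, with q in kg/kg and Δp in Pa (1 kg/m² of water = 1 mm).
Layer 1005–780 hPa: Δp = 225 hPa = 22500 Pa, q̄ = 0.0144 kg/kg → 0.0144 × 22500 / 9.8 = 33.06 mm
Layer 780–730 hPa: Δp = 50 hPa = 5000 Pa, q̄ = 0.00582 kg/kg → 0.00582 × 5000 / 9.8 = 2.97 mm
Layer 730–350 hPa: Δp = 380 hPa = 38000 Pa, q̄ = 0.00462 kg/kg → 0.00462 × 38000 / 9.8 = 17.91 mm
PW = 33.06 + 2.97 + 17.91 = 53.94 ≈ 53.9 mm.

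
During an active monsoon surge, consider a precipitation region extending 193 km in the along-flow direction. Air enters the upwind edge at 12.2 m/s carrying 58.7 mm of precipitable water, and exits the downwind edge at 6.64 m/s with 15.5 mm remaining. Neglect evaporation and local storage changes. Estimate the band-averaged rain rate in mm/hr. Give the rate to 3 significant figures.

R ≈ 11.4 mm/hr

Column moisture flux per unit crosswind length is F = V × PW.
Inflow: F_in = 12.2 × 58.7 = 716.14 mm·m/s
Outflow: F_out = 6.64 × 15.5 = 102.92 mm·m/s
Steady-state rate R = (F_in − F_out)/L = (716.14 − 102.92) / 193000 m = 3.177e-03 mm/s.
R = 3.177e-03 × 3600 = 11.4 mm/hr.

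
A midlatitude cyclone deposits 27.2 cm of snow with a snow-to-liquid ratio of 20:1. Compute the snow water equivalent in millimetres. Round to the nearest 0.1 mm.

SWE = snow depth / ratio = 27.2 cm / 20 = 1.360 cm = 13.6 mm.

SWE ≈ 13.6 mm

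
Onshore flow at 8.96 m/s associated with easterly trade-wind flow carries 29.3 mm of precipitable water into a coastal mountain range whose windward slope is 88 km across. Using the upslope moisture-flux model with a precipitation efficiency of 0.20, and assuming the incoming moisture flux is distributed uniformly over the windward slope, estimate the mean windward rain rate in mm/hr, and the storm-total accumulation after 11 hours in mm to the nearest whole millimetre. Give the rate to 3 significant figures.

Incoming column moisture flux per unit ridge length: F = V × PW = 8.96 × 29.3 = 262.528 mm·m/s.
Spread over the 88 km slope with efficiency ε = 0.20: R = ε·F/W = 0.20 × 262.528 / 88000 m = 5.967e-04 mm/s.
R = 5.967e-04 × 3600 = 2.15 mm/hr.
Over 11 h: total = 2.15 × 11 = 23.65 ≈ 24 mm.

R ≈ 2.15 mm/hr; total ≈ 24 mm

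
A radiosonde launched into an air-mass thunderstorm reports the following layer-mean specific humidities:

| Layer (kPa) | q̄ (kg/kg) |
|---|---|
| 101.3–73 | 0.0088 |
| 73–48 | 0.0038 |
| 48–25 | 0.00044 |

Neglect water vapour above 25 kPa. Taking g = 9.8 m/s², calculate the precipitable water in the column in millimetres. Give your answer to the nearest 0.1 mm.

Precipitable water is the column-integrated vapour mass per unit area: PW = (1/g) Σ q̄ Δp, with q in kg/kg and Δp in Pa (1 kg/m² of water = 1 mm).
Layer 101.3–73 kPa: Δp = 283 hPa = 28300 Pa, q̄ = 0.0088 kg/kg → 0.0088 × 28300 / 9.8 = 25.41 mm
Layer 73–48 kPa: Δp = 250 hPa = 25000 Pa, q̄ = 0.0038 kg/kg → 0.0038 × 25000 / 9.8 = 9.69 mm
Layer 48–25 kPa: Δp = 230 hPa = 23000 Pa, q̄ = 0.00044 kg/kg → 0.00044 × 23000 / 9.8 = 1.03 mm
PW = 25.41 + 9.69 + 1.03 = 36.13 ≈ 36.1 mm.

PW ≈ 36.1 mm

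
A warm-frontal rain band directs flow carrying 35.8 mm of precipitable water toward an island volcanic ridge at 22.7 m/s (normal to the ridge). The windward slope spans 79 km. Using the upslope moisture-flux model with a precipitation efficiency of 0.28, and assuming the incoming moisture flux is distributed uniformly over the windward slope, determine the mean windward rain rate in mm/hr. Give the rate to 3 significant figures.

Incoming column moisture flux per unit ridge length: F = V × PW = 22.7 × 35.8 = 812.66 mm·m/s.
Spread over the 79 km slope with efficiency ε = 0.28: R = ε·F/W = 0.28 × 812.66 / 79000 m = 2.880e-03 mm/s.
R = 2.880e-03 × 3600 = 10.4 mm/hr.

R ≈ 10.4 mm/hr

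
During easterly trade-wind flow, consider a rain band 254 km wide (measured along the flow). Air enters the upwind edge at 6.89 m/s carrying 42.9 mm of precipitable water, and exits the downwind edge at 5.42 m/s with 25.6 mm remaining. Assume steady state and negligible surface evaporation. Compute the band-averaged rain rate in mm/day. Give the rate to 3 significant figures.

R ≈ 53.3 mm/day

Column moisture flux per unit crosswind length is F = V × PW.
Inflow: F_in = 6.89 × 42.9 = 295.581 mm·m/s
Outflow: F_out = 5.42 × 25.6 = 138.752 mm·m/s
Steady-state rate R = (F_in − F_out)/L = (295.581 − 138.752) / 254000 m = 6.174e-04 mm/s.
R = 6.174e-04 × 3600 × 24 = 53.3 mm/day.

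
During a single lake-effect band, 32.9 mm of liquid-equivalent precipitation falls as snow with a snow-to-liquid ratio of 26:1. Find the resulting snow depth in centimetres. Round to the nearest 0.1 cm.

snow depth ≈ 85.5 cm

Snow depth = liquid × ratio = 32.9 mm × 26 = 855.4 mm = 85.5 cm.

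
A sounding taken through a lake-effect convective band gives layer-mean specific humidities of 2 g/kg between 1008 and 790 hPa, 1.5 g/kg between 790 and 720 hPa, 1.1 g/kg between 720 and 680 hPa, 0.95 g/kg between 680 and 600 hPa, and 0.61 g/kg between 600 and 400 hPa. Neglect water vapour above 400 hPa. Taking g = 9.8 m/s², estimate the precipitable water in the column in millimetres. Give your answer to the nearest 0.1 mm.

Precipitable water is the column-integrated vapour mass per unit area: PW = (1/g) Σ q̄ Δp, with q in kg/kg and Δp in Pa (1 kg/m² of water = 1 mm).
Layer 1008–790 hPa: Δp = 218 hPa = 21800 Pa, q̄ = 0.002 kg/kg → 0.002 × 21800 / 9.8 = 4.45 mm
Layer 790–720 hPa: Δp = 70 hPa = 7000 Pa, q̄ = 0.0015 kg/kg → 0.0015 × 7000 / 9.8 = 1.07 mm
Layer 720–680 hPa: Δp = 40 hPa = 4000 Pa, q̄ = 0.0011 kg/kg → 0.0011 × 4000 / 9.8 = 0.45 mm
Layer 680–600 hPa: Δp = 80 hPa = 8000 Pa, q̄ = 0.00095 kg/kg → 0.00095 × 8000 / 9.8 = 0.78 mm
Layer 600–400 hPa: Δp = 200 hPa = 20000 Pa, q̄ = 0.00061 kg/kg → 0.00061 × 20000 / 9.8 = 1.24 mm
PW = 4.45 + 1.07 + 0.45 + 0.78 + 1.24 = 7.99 ≈ 8.0 mm.

PW ≈ 8.0 mm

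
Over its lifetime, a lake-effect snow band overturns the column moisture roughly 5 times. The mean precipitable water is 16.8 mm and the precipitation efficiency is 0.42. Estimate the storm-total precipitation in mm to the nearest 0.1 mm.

Each cycle deposits ε × PW = 0.42 × 16.8 = 7.056 mm.
Over 5 cycles: 5 × 7.056 = 35.3 mm.

precipitation ≈ 35.3 mm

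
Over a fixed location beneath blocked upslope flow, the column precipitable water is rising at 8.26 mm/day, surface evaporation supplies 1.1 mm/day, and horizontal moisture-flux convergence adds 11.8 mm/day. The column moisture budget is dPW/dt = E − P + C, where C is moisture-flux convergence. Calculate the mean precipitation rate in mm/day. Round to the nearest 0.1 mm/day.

dPW/dt = +8.26 mm/day.
P = E + C − dPW/dt = 1.1 + (11.8) − (+8.26) = 4.6 mm/day.

P ≈ 4.6 mm/day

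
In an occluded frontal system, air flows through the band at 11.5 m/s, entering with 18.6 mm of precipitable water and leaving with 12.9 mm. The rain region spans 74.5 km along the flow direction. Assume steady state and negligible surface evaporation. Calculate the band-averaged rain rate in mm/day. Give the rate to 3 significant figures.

R ≈ 76.0 mm/day

Column moisture flux per unit crosswind length is F = V × PW.
Inflow: F_in = 11.5 × 18.6 = 213.9 mm·m/s
Outflow: F_out = 11.5 × 12.9 = 148.35 mm·m/s
Steady-state rate R = (F_in − F_out)/L = (213.9 − 148.35) / 74500 m = 8.799e-04 mm/s.
R = 8.799e-04 × 3600 × 24 = 76.0 mm/day.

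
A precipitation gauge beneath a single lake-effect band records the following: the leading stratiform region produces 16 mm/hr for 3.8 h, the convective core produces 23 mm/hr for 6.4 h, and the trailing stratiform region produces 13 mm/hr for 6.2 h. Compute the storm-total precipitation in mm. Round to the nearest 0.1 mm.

Total = Σ Rᵢ Δtᵢ = 16 × 3.8 + 23 × 6.4 + 13 × 6.2
      = 60.8 + 147.2 + 80.6 = 288.6 mm.

total ≈ 288.6 mm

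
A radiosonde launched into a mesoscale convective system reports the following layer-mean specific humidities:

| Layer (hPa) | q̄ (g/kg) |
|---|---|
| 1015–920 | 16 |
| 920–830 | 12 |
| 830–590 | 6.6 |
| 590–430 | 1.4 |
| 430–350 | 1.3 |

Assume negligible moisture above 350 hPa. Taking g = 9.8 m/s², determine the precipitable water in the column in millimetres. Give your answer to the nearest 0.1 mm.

PW ≈ 46.0 mm

Precipitable water is the column-integrated vapour mass per unit area: PW = (1/g) Σ q̄ Δp, with q in kg/kg and Δp in Pa (1 kg/m² of water = 1 mm).
Layer 1015–920 hPa: Δp = 95 hPa = 9500 Pa, q̄ = 0.016 kg/kg → 0.016 × 9500 / 9.8 = 15.51 mm
Layer 920–830 hPa: Δp = 90 hPa = 9000 Pa, q̄ = 0.012 kg/kg → 0.012 × 9000 / 9.8 = 11.02 mm
Layer 830–590 hPa: Δp = 240 hPa = 24000 Pa, q̄ = 0.0066 kg/kg → 0.0066 × 24000 / 9.8 = 16.16 mm
Layer 590–430 hPa: Δp = 160 hPa = 16000 Pa, q̄ = 0.0014 kg/kg → 0.0014 × 16000 / 9.8 = 2.29 mm
Layer 430–350 hPa: Δp = 80 hPa = 8000 Pa, q̄ = 0.0013 kg/kg → 0.0013 × 8000 / 9.8 = 1.06 mm
PW = 15.51 + 11.02 + 16.16 + 2.29 + 1.06 = 46.04 ≈ 46.0 mm.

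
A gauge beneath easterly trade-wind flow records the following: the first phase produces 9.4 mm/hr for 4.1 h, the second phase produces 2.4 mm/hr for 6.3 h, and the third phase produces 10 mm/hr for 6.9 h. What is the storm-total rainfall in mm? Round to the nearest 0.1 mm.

Total = Σ Rᵢ Δtᵢ = 9.4 × 4.1 + 2.4 × 6.3 + 10 × 6.9
      = 38.54 + 15.12 + 69 = 122.7 mm.

total ≈ 122.7 mm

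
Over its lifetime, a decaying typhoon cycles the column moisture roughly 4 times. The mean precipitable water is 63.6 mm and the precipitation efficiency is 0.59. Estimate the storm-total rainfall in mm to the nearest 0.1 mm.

Each cycle deposits ε × PW = 0.59 × 63.6 = 37.524 mm.
Over 4 cycles: 4 × 37.524 = 150.1 mm.

rainfall ≈ 150.1 mm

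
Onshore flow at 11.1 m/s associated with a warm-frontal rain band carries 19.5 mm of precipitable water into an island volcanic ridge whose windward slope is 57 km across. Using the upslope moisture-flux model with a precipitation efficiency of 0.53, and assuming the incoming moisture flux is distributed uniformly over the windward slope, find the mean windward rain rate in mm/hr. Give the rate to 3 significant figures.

R ≈ 7.25 mm/hr

Incoming column moisture flux per unit ridge length: F = V × PW = 11.1 × 19.5 = 216.45 mm·m/s.
Spread over the 57 km slope with efficiency ε = 0.53: R = ε·F/W = 0.53 × 216.45 / 57000 m = 2.013e-03 mm/s.
R = 2.013e-03 × 3600 = 7.25 mm/hr.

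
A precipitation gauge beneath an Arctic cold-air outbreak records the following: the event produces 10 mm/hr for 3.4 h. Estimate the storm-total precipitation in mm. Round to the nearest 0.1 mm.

total ≈ 34.0 mm

Total = Σ Rᵢ Δtᵢ = 10 × 3.4
      = 34 = 34.0 mm.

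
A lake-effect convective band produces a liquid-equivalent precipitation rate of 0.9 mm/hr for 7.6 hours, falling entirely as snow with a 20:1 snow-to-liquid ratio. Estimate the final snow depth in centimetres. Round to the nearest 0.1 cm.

Liquid-equivalent depth = 0.9 × 7.6 = 6.84 mm.
Snow depth = 6.84 mm × 20 = 136.8 mm = 13.7 cm.

snow depth ≈ 13.7 cm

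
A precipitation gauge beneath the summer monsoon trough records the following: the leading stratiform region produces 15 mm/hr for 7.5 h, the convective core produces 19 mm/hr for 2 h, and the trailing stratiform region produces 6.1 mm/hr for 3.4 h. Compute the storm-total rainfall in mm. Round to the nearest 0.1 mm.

total ≈ 171.2 mm

Total = Σ Rᵢ Δtᵢ = 15 × 7.5 + 19 × 2 + 6.1 × 3.4
      = 112.5 + 38 + 20.74 = 171.2 mm.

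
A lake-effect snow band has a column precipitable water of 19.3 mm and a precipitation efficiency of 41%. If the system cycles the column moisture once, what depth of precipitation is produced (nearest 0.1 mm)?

precipitation ≈ 7.9 mm

Precipitation = ε × PW = 0.41 × 19.3 = 7.9 mm.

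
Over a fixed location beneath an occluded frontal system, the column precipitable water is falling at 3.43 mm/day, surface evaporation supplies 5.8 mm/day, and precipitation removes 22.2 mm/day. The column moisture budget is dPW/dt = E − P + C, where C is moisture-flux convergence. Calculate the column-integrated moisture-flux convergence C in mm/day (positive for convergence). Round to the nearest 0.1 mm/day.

C ≈ 13.0 mm/day

dPW/dt = -3.43 mm/day.
C = dPW/dt − E + P = (-3.43) − 5.8 + 22.2 = 13.0 mm/day.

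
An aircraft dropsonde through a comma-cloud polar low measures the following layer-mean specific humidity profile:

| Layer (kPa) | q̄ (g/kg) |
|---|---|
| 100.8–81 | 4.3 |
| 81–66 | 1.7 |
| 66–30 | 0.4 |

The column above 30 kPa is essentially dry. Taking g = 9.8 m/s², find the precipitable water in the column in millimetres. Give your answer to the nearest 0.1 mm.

Precipitable water is the column-integrated vapour mass per unit area: PW = (1/g) Σ q̄ Δp, with q in kg/kg and Δp in Pa (1 kg/m² of water = 1 mm).
Layer 100.8–81 kPa: Δp = 198 hPa = 19800 Pa, q̄ = 0.0043 kg/kg → 0.0043 × 19800 / 9.8 = 8.69 mm
Layer 81–66 kPa: Δp = 150 hPa = 15000 Pa, q̄ = 0.0017 kg/kg → 0.0017 × 15000 / 9.8 = 2.60 mm
Layer 66–30 kPa: Δp = 360 hPa = 36000 Pa, q̄ = 0.0004 kg/kg → 0.0004 × 36000 / 9.8 = 1.47 mm
PW = 8.69 + 2.60 + 1.47 = 12.76 ≈ 12.8 mm.

PW ≈ 12.8 mm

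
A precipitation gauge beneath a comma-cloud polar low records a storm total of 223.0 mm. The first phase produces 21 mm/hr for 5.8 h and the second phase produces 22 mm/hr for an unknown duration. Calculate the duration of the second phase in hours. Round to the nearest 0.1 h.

duration ≈ 4.6 h

Known phases: 21 × 5.8 = 121.8 mm.
Remaining depth = 223.0 − 121.8 = 101.2 mm.
Duration = 101.2 / 22 = 4.6 h.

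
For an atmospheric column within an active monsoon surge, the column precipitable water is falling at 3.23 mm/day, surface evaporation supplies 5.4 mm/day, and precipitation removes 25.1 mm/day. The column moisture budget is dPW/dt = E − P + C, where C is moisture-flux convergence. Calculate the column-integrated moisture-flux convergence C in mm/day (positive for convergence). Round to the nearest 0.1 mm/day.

C ≈ 16.5 mm/day

dPW/dt = -3.23 mm/day.
C = dPW/dt − E + P = (-3.23) − 5.4 + 25.1 = 16.5 mm/day.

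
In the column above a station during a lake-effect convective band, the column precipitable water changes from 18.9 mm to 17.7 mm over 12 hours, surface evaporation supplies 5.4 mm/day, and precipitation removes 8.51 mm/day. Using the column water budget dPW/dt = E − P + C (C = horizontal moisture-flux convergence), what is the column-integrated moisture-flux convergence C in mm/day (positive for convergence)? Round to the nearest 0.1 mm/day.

dPW/dt = (17.7 − 18.9) mm / (12/24 day) = -2.400 mm/day.
C = dPW/dt − E + P = (-2.400) − 5.4 + 8.51 = 0.7 mm/day.

C ≈ 0.7 mm/day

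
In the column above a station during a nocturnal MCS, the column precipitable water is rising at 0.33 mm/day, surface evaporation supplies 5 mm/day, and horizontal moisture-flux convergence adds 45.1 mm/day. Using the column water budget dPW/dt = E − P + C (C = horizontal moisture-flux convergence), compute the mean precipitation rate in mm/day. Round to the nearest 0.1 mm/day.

dPW/dt = +0.33 mm/day.
P = E + C − dPW/dt = 5 + (45.1) − (+0.33) = 49.8 mm/day.

P ≈ 49.8 mm/day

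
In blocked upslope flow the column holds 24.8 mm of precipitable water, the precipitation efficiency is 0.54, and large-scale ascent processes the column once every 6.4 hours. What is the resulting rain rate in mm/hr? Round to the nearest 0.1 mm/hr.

R ≈ 2.1 mm/hr

Each overturning extracts ε × PW = 0.54 × 24.8 = 13.392 mm.
Rate = ε·PW / τ = 13.392 / 6.4 h = 2.1 mm/hr.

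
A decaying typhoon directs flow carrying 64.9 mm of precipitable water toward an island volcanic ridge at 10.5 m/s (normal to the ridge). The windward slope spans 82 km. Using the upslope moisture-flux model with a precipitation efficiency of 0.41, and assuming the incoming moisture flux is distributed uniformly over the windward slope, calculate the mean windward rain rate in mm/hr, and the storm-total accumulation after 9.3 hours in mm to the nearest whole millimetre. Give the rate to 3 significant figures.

Incoming column moisture flux per unit ridge length: F = V × PW = 10.5 × 64.9 = 681.45 mm·m/s.
Spread over the 82 km slope with efficiency ε = 0.41: R = ε·F/W = 0.41 × 681.45 / 82000 m = 3.407e-03 mm/s.
R = 3.407e-03 × 3600 = 12.3 mm/hr.
Over 9.3 h: total = 12.3 × 9.3 = 114.39 ≈ 114 mm.

R ≈ 12.3 mm/hr; total ≈ 114 mm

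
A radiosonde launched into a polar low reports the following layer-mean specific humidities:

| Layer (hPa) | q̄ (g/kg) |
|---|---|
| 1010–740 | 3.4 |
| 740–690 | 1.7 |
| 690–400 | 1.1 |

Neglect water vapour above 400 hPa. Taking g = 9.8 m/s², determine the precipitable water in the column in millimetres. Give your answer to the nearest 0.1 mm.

PW ≈ 13.5 mm

Precipitable water is the column-integrated vapour mass per unit area: PW = (1/g) Σ q̄ Δp, with q in kg/kg and Δp in Pa (1 kg/m² of water = 1 mm).
Layer 1010–740 hPa: Δp = 270 hPa = 27000 Pa, q̄ = 0.0034 kg/kg → 0.0034 × 27000 / 9.8 = 9.37 mm
Layer 740–690 hPa: Δp = 50 hPa = 5000 Pa, q̄ = 0.0017 kg/kg → 0.0017 × 5000 / 9.8 = 0.87 mm
Layer 690–400 hPa: Δp = 290 hPa = 29000 Pa, q̄ = 0.0011 kg/kg → 0.0011 × 29000 / 9.8 = 3.26 mm
PW = 9.37 + 0.87 + 3.26 = 13.50 ≈ 13.5 mm.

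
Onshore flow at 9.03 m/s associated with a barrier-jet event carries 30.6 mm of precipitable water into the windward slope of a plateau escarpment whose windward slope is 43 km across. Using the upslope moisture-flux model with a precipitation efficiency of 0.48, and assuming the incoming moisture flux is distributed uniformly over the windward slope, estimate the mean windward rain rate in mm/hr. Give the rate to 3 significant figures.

R ≈ 11.1 mm/hr

Incoming column moisture flux per unit ridge length: F = V × PW = 9.03 × 30.6 = 276.318 mm·m/s.
Spread over the 43 km slope with efficiency ε = 0.48: R = ε·F/W = 0.48 × 276.318 / 43000 m = 3.084e-03 mm/s.
R = 3.084e-03 × 3600 = 11.1 mm/hr.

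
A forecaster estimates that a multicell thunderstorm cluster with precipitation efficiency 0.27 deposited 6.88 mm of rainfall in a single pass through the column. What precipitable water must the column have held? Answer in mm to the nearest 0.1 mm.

PW = rainfall / ε = 6.88 / 0.27 = 25.5 mm.

PW ≈ 25.5 mm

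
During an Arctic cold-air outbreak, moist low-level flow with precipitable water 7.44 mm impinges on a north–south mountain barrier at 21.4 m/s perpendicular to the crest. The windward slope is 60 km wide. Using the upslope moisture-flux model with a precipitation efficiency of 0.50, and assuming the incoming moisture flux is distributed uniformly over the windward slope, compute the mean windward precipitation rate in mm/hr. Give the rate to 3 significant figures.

R ≈ 4.78 mm/hr

Incoming column moisture flux per unit ridge length: F = V × PW = 21.4 × 7.44 = 159.216 mm·m/s.
Spread over the 60 km slope with efficiency ε = 0.50: R = ε·F/W = 0.50 × 159.216 / 60000 m = 1.327e-03 mm/s.
R = 1.327e-03 × 3600 = 4.78 mm/hr.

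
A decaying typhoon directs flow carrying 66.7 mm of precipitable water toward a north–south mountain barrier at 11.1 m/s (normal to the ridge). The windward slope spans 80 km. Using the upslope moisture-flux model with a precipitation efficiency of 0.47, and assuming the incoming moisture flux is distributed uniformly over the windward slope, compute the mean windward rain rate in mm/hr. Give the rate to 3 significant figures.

Incoming column moisture flux per unit ridge length: F = V × PW = 11.1 × 66.7 = 740.37 mm·m/s.
Spread over the 80 km slope with efficiency ε = 0.47: R = ε·F/W = 0.47 × 740.37 / 80000 m = 4.350e-03 mm/s.
R = 4.350e-03 × 3600 = 15.7 mm/hr.

R ≈ 15.7 mm/hr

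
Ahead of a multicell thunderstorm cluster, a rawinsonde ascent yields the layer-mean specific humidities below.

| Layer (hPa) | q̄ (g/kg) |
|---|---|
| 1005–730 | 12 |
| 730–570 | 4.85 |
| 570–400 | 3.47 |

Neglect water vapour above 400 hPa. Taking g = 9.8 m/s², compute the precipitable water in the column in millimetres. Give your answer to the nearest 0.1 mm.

Precipitable water is the column-integrated vapour mass per unit area: PW = (1/g) Σ q̄ Δp, with q in kg/kg and Δp in Pa (1 kg/m² of water = 1 mm).
Layer 1005–730 hPa: Δp = 275 hPa = 27500 Pa, q̄ = 0.012 kg/kg → 0.012 × 27500 / 9.8 = 33.67 mm
Layer 730–570 hPa: Δp = 160 hPa = 16000 Pa, q̄ = 0.00485 kg/kg → 0.00485 × 16000 / 9.8 = 7.92 mm
Layer 570–400 hPa: Δp = 170 hPa = 17000 Pa, q̄ = 0.00347 kg/kg → 0.00347 × 17000 / 9.8 = 6.02 mm
PW = 33.67 + 7.92 + 6.02 = 47.61 ≈ 47.6 mm.

PW ≈ 47.6 mm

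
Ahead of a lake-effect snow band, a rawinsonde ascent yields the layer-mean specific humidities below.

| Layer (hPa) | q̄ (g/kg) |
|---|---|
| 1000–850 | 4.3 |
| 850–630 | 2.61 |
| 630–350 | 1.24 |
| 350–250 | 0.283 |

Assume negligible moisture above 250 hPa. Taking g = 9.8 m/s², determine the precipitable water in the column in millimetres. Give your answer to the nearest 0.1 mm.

PW ≈ 16.3 mm

Precipitable water is the column-integrated vapour mass per unit area: PW = (1/g) Σ q̄ Δp, with q in kg/kg and Δp in Pa (1 kg/m² of water = 1 mm).
Layer 1000–850 hPa: Δp = 150 hPa = 15000 Pa, q̄ = 0.0043 kg/kg → 0.0043 × 15000 / 9.8 = 6.58 mm
Layer 850–630 hPa: Δp = 220 hPa = 22000 Pa, q̄ = 0.00261 kg/kg → 0.00261 × 22000 / 9.8 = 5.86 mm
Layer 630–350 hPa: Δp = 280 hPa = 28000 Pa, q̄ = 0.00124 kg/kg → 0.00124 × 28000 / 9.8 = 3.54 mm
Layer 350–250 hPa: Δp = 100 hPa = 10000 Pa, q̄ = 0.000283 kg/kg → 0.000283 × 10000 / 9.8 = 0.29 mm
PW = 6.58 + 5.86 + 3.54 + 0.29 = 16.27 ≈ 16.3 mm.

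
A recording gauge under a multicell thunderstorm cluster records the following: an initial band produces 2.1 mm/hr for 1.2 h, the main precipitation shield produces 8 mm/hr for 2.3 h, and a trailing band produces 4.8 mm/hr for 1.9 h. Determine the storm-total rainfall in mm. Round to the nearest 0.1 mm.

total ≈ 30.0 mm

Total = Σ Rᵢ Δtᵢ = 2.1 × 1.2 + 8 × 2.3 + 4.8 × 1.9
      = 2.52 + 18.4 + 9.12 = 30.0 mm.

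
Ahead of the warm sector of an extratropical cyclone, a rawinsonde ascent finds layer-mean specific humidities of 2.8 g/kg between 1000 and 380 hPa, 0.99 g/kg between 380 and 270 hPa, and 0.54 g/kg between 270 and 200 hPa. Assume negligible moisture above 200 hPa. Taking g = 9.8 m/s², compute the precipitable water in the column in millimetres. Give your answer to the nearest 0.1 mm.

Precipitable water is the column-integrated vapour mass per unit area: PW = (1/g) Σ q̄ Δp, with q in kg/kg and Δp in Pa (1 kg/m² of water = 1 mm).
Layer 1000–380 hPa: Δp = 620 hPa = 62000 Pa, q̄ = 0.0028 kg/kg → 0.0028 × 62000 / 9.8 = 17.71 mm
Layer 380–270 hPa: Δp = 110 hPa = 11000 Pa, q̄ = 0.00099 kg/kg → 0.00099 × 11000 / 9.8 = 1.11 mm
Layer 270–200 hPa: Δp = 70 hPa = 7000 Pa, q̄ = 0.00054 kg/kg → 0.00054 × 7000 / 9.8 = 0.39 mm
PW = 17.71 + 1.11 + 0.39 = 19.21 ≈ 19.2 mm.

PW ≈ 19.2 mm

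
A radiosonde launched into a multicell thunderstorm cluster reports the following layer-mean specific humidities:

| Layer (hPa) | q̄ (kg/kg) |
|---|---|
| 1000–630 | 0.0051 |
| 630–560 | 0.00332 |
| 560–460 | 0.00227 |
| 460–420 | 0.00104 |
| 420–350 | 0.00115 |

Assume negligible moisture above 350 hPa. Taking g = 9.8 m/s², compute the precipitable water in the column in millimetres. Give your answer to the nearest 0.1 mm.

PW ≈ 25.2 mm

Precipitable water is the column-integrated vapour mass per unit area: PW = (1/g) Σ q̄ Δp, with q in kg/kg and Δp in Pa (1 kg/m² of water = 1 mm).
Layer 1000–630 hPa: Δp = 370 hPa = 37000 Pa, q̄ = 0.0051 kg/kg → 0.0051 × 37000 / 9.8 = 19.26 mm
Layer 630–560 hPa: Δp = 70 hPa = 7000 Pa, q̄ = 0.00332 kg/kg → 0.00332 × 7000 / 9.8 = 2.37 mm
Layer 560–460 hPa: Δp = 100 hPa = 10000 Pa, q̄ = 0.00227 kg/kg → 0.00227 × 10000 / 9.8 = 2.32 mm
Layer 460–420 hPa: Δp = 40 hPa = 4000 Pa, q̄ = 0.00104 kg/kg → 0.00104 × 4000 / 9.8 = 0.42 mm
Layer 420–350 hPa: Δp = 70 hPa = 7000 Pa, q̄ = 0.00115 kg/kg → 0.00115 × 7000 / 9.8 = 0.82 mm
PW = 19.26 + 2.37 + 2.32 + 0.42 + 0.82 = 25.19 ≈ 25.2 mm.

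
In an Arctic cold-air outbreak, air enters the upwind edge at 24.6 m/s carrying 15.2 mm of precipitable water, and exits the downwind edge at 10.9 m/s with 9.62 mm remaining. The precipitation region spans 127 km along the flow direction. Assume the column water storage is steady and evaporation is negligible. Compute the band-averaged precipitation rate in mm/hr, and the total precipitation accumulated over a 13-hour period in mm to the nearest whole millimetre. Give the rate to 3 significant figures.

R ≈ 7.63 mm/hr; total ≈ 99 mm

Column moisture flux per unit crosswind length is F = V × PW.
Inflow: F_in = 24.6 × 15.2 = 373.92 mm·m/s
Outflow: F_out = 10.9 × 9.62 = 104.858 mm·m/s
Steady-state rate R = (F_in − F_out)/L = (373.92 − 104.858) / 127000 m = 2.119e-03 mm/s.
R = 2.119e-03 × 3600 = 7.63 mm/hr.
Over 13 h: total = 7.63 × 13 = 99.19 ≈ 99 mm.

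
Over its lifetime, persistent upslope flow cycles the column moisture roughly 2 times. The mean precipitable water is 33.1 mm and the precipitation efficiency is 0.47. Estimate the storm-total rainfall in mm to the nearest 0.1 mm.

Each cycle deposits ε × PW = 0.47 × 33.1 = 15.557 mm.
Over 2 cycles: 2 × 15.557 = 31.1 mm.

rainfall ≈ 31.1 mm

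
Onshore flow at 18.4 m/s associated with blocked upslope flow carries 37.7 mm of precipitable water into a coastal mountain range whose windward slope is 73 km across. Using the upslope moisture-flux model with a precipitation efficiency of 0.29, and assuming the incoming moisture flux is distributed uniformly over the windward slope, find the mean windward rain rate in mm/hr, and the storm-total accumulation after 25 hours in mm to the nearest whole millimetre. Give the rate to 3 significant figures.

Incoming column moisture flux per unit ridge length: F = V × PW = 18.4 × 37.7 = 693.68 mm·m/s.
Spread over the 73 km slope with efficiency ε = 0.29: R = ε·F/W = 0.29 × 693.68 / 73000 m = 2.756e-03 mm/s.
R = 2.756e-03 × 3600 = 9.92 mm/hr.
Over 25 h: total = 9.92 × 25 = 248 mm.

R ≈ 9.92 mm/hr; total ≈ 248 mm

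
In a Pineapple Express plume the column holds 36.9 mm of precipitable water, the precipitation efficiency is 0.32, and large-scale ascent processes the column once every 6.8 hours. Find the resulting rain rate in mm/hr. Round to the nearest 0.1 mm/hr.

Each overturning extracts ε × PW = 0.32 × 36.9 = 11.808 mm.
Rate = ε·PW / τ = 11.808 / 6.8 h = 1.7 mm/hr.

R ≈ 1.7 mm/hr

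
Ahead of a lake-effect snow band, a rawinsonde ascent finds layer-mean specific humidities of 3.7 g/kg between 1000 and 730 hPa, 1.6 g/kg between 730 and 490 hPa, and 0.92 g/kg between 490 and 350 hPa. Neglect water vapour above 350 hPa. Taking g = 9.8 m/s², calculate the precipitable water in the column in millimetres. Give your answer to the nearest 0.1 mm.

Precipitable water is the column-integrated vapour mass per unit area: PW = (1/g) Σ q̄ Δp, with q in kg/kg and Δp in Pa (1 kg/m² of water = 1 mm).
Layer 1000–730 hPa: Δp = 270 hPa = 27000 Pa, q̄ = 0.0037 kg/kg → 0.0037 × 27000 / 9.8 = 10.19 mm
Layer 730–490 hPa: Δp = 240 hPa = 24000 Pa, q̄ = 0.0016 kg/kg → 0.0016 × 24000 / 9.8 = 3.92 mm
Layer 490–350 hPa: Δp = 140 hPa = 14000 Pa, q̄ = 0.00092 kg/kg → 0.00092 × 14000 / 9.8 = 1.31 mm
PW = 10.19 + 3.92 + 1.31 = 15.42 ≈ 15.4 mm.

PW ≈ 15.4 mm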